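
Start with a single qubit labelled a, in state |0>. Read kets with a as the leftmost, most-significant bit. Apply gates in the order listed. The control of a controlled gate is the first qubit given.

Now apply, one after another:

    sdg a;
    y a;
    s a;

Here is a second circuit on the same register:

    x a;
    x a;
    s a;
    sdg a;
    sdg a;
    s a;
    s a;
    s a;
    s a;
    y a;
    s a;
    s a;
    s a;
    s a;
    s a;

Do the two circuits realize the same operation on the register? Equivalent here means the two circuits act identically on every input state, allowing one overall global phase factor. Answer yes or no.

Yes — the two circuits implement the same unitary up to a global phase.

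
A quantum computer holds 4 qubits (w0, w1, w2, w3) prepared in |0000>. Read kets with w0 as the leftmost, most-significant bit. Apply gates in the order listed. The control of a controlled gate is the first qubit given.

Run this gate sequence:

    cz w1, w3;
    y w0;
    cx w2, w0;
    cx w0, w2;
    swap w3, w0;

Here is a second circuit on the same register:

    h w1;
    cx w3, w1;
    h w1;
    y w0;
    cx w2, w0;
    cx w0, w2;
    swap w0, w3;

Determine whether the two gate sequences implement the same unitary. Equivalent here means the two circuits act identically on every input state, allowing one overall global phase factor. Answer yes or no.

Yes, they are equivalent — the unitaries differ by at most a global phase.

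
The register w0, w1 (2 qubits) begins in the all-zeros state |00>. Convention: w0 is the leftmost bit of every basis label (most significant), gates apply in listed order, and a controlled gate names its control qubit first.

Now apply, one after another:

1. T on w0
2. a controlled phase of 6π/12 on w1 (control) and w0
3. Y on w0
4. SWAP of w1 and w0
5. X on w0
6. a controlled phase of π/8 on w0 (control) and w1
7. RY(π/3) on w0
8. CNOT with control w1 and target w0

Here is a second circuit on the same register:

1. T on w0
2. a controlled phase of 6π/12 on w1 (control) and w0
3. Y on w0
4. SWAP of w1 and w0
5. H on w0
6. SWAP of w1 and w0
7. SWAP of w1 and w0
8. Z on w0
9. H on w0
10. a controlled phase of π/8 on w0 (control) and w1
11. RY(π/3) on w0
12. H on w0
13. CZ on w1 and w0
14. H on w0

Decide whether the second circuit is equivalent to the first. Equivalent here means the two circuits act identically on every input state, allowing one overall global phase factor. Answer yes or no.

Yes — the two circuits implement the same unitary up to a global phase.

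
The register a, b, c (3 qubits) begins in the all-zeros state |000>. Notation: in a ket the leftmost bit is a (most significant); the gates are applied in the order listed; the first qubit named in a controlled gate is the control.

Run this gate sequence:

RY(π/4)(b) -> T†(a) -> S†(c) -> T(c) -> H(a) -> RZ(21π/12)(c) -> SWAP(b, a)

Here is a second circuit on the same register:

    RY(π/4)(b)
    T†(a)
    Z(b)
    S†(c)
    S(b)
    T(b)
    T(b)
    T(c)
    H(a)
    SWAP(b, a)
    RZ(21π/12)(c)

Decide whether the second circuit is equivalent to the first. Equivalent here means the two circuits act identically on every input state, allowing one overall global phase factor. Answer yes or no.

Yes, they are equivalent — the unitaries differ by at most a global phase.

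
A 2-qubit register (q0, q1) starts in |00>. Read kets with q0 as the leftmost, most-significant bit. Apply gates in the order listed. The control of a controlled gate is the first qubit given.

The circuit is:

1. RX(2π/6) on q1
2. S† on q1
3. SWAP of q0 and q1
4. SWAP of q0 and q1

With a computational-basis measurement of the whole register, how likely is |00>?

A full measurement returns |00> with probability 3/4.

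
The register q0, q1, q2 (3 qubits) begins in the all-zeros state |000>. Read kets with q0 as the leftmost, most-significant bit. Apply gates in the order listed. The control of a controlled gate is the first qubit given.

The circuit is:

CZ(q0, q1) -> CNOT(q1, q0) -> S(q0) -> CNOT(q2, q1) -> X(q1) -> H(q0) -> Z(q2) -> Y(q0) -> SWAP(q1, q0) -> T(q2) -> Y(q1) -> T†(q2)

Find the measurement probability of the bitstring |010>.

A full measurement returns |010> with probability 0.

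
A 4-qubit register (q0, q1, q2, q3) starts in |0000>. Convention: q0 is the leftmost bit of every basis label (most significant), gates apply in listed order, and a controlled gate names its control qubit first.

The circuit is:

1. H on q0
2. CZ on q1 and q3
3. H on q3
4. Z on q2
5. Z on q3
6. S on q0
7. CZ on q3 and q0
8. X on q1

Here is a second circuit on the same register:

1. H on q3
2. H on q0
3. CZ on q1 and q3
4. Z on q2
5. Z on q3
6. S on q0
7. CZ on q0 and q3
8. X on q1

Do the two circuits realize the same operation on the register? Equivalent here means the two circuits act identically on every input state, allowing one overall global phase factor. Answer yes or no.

No: there is an input state on which the two circuits produce genuinely different outputs (not merely differing by a phase).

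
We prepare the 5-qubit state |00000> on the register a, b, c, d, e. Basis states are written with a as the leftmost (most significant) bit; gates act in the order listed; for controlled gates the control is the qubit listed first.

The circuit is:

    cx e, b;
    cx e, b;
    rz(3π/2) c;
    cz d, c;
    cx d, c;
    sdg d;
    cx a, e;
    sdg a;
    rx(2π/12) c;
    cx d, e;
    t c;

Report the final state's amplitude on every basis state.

The resulting statevector has amplitude (-sqrt(6) - sqrt(2))*exp(I*pi/4)/4 on |00000>, -sqrt(6)/4 + sqrt(2)/4 on |00100>, and 0 on every other basis state. Key observation: steps 1-2 multiply out to the identity, so the circuit reduces to the remaining gates.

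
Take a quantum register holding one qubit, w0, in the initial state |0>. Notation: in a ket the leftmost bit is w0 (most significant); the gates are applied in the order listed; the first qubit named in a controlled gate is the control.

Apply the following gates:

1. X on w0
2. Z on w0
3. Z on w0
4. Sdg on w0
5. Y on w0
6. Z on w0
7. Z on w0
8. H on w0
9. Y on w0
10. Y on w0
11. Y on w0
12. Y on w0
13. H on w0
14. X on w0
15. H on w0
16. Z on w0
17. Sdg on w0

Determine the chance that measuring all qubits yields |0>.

Outcome |0> occurs with probability 1/2. Key observation: gates 8-13 undo each other exactly, leaving only the rest of the circuit to track.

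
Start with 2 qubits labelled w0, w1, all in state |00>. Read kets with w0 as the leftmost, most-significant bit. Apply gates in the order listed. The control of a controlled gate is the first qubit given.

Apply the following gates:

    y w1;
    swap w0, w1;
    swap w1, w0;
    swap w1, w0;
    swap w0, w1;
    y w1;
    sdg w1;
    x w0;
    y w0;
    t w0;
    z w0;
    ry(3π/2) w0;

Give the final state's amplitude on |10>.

|10> carries amplitude -sqrt(2)*I/2 in the final state. Key observation: gates 1-6 undo each other exactly, leaving only the rest of the circuit to track.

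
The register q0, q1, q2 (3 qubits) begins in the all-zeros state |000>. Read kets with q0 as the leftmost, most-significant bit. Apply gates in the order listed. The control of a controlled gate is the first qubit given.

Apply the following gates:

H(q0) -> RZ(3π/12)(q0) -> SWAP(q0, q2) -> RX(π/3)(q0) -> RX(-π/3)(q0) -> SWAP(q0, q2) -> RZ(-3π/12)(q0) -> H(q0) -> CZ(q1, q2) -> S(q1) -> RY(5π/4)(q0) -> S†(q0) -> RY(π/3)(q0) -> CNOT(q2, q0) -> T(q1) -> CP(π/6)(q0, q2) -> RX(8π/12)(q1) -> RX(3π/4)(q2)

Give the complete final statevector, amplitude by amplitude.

The final amplitudes are -sqrt(3)/8 + sqrt(6)/16 + sqrt(2)*I/16 on |000>, sqrt(2)/16 + 1/8 + sqrt(6)*I/16 on |001>, sqrt(6)/16 - 3*sqrt(2)*I/16 + 3*I/8 on |010>, 3*sqrt(2)/16 - sqrt(3)*I/8 - sqrt(6)*I/16 on |011>, -1/8 + sqrt(2)/16 - sqrt(6)*I/16 on |100>, -sqrt(3)/8 - sqrt(6)/16 + sqrt(2)*I/16 on |101>, -3*sqrt(2)/16 - sqrt(6)*I/16 + sqrt(3)*I/8 on |110>, sqrt(6)/16 + 3*sqrt(2)*I/16 + 3*I/8 on |111>. Key observation: the block from step 1 through step 8 cancels to the identity and can be dropped.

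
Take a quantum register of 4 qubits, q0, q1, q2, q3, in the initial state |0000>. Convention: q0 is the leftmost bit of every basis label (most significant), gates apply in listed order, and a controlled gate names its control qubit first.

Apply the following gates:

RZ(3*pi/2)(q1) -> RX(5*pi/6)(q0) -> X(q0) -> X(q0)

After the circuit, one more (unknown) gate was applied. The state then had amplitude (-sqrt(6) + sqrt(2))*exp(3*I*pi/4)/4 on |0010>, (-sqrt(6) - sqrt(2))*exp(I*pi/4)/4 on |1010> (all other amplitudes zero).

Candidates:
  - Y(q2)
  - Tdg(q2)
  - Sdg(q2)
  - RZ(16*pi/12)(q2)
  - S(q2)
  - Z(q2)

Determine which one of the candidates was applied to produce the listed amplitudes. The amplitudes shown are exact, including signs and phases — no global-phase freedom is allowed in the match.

The applied gate was Y(q2). Key observation: the block from step 3 through step 4 cancels to the identity and can be dropped.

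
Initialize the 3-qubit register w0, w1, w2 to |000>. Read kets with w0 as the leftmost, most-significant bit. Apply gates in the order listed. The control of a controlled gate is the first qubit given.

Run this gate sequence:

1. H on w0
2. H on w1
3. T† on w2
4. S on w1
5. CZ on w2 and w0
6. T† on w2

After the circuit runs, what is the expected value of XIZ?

In the final state, XIZ has expectation 1.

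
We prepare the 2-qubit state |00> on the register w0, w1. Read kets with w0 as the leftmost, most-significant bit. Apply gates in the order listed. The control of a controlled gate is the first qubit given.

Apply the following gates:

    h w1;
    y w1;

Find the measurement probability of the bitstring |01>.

Outcome |01> occurs with probability 1/2.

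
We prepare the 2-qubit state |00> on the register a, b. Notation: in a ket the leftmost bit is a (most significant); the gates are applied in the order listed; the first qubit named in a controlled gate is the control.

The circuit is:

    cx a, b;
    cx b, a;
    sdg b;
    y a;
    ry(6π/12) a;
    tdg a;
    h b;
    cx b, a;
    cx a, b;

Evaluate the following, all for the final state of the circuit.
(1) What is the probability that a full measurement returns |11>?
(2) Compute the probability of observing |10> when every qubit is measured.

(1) The probability of measuring |11> is 1/4.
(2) The probability of measuring |10> is 1/4.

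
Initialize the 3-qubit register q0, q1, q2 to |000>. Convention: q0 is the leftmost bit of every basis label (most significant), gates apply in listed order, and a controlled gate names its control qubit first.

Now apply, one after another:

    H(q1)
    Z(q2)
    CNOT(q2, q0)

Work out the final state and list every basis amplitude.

The resulting statevector has amplitude sqrt(2)/2 on |000>, sqrt(2)/2 on |010>, and 0 on every other basis state.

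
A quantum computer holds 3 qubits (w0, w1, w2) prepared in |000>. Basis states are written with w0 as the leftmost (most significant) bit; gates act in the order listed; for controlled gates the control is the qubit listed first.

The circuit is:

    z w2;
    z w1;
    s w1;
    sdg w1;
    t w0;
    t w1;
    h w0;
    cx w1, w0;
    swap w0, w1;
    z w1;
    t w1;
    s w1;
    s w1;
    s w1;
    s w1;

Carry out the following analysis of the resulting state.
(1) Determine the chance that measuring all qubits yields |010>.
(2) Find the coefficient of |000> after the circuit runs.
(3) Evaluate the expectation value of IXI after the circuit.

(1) A full measurement returns |010> with probability 1/2. Key observation: gates 12-15 undo each other exactly, leaving only the rest of the circuit to track.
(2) The final state's coefficient on |000> equals sqrt(2)/2.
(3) The observable IXI averages to -sqrt(2)/2.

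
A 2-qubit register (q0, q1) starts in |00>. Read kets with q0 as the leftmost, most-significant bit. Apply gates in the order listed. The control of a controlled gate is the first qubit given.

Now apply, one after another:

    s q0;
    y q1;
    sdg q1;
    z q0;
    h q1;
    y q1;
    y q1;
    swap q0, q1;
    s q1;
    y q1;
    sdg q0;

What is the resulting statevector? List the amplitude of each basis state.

After the circuit, the state carries amplitude 0 on |00>, sqrt(2)*I/2 on |01>, 0 on |10>, -sqrt(2)/2 on |11>.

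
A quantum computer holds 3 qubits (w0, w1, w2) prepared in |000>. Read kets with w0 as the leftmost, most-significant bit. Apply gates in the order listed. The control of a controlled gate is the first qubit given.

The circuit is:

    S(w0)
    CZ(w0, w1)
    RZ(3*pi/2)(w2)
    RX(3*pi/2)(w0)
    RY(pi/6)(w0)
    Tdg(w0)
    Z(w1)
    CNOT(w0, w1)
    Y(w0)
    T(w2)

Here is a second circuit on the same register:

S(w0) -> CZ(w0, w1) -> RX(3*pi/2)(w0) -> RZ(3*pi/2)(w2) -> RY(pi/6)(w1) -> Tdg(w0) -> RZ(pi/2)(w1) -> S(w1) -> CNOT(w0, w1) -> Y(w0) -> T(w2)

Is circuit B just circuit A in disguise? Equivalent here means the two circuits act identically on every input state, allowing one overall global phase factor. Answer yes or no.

No, they are not equivalent — no single phase factor reconciles the two unitaries.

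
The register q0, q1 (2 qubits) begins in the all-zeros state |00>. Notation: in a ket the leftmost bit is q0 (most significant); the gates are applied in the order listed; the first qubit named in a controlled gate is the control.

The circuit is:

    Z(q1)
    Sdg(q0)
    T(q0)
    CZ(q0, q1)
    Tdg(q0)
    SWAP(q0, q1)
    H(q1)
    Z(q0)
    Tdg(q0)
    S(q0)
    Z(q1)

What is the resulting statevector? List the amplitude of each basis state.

The resulting statevector has amplitude sqrt(2)/2 on |00>, -sqrt(2)/2 on |01>, 0 on |10>, 0 on |11>.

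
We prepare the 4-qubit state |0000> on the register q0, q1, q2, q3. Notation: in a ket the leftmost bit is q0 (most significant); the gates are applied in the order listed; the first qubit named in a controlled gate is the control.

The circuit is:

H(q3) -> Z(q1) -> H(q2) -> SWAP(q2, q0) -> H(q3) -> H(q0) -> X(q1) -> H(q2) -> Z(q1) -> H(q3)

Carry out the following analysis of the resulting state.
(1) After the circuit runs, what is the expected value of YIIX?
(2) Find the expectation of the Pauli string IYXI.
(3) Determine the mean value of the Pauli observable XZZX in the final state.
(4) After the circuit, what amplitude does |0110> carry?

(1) The observable YIIX averages to 0.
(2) The expectation value of IYXI is 0.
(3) The expectation value of XZZX is 0.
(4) The final state's coefficient on |0110> equals -1/2.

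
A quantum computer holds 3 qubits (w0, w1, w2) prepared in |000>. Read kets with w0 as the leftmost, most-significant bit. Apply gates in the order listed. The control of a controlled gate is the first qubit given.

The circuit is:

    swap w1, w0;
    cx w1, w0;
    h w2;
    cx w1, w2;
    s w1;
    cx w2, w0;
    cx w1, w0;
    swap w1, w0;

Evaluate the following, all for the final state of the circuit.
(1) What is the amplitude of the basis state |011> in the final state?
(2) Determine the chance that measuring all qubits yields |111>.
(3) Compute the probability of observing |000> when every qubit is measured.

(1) The amplitude on |011> is sqrt(2)/2.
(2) The probability of measuring |111> is 0.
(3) The probability of measuring |000> is 1/2.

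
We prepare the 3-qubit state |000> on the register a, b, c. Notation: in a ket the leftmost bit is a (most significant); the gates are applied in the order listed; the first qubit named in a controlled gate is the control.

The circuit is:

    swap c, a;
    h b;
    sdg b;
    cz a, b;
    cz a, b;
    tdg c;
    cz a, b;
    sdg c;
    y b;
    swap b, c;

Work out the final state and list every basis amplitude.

The final amplitudes are -sqrt(2)/2 on |000>, sqrt(2)*I/2 on |001>, and 0 on every other basis state. Key observation: the block from step 4 through step 5 cancels to the identity and can be dropped.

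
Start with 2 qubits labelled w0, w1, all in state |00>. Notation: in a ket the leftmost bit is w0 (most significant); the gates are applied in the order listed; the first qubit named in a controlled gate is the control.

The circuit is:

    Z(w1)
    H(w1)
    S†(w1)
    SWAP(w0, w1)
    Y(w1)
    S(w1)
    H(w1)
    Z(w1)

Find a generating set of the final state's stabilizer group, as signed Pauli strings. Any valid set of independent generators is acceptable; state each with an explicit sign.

The stabilizer group can be generated by -YI, +IX, among other valid generating sets.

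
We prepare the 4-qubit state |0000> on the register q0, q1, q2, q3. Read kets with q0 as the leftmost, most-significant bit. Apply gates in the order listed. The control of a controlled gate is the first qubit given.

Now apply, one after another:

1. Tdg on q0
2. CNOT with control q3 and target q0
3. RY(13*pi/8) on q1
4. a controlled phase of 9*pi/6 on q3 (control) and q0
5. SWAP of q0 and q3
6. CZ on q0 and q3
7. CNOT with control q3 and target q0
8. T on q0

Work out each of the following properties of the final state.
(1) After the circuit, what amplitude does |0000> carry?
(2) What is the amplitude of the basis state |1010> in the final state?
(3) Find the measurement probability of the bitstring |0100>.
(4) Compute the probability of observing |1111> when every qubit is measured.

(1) The amplitude on |0000> is -cos(3*pi/16).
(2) The final state's coefficient on |1010> equals 0.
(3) The probability of measuring |0100> is sin(3*pi/16)**2.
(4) A full measurement returns |1111> with probability 0.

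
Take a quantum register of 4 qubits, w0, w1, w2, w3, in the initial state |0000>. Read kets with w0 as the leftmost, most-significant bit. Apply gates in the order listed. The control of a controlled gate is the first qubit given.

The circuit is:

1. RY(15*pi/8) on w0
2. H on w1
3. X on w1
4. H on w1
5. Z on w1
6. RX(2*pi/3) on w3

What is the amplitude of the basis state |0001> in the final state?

The final state's coefficient on |0001> equals sqrt(3)*I*cos(pi/16)/2. Key observation: the block from step 2 through step 5 cancels to the identity and can be dropped.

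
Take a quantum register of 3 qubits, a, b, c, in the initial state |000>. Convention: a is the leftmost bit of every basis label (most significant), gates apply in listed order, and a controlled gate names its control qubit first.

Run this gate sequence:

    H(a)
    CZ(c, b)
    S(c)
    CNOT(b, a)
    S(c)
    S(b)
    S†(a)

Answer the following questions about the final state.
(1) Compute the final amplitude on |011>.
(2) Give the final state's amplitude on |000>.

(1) The final state's coefficient on |011> equals 0.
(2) The final state's coefficient on |000> equals sqrt(2)/2.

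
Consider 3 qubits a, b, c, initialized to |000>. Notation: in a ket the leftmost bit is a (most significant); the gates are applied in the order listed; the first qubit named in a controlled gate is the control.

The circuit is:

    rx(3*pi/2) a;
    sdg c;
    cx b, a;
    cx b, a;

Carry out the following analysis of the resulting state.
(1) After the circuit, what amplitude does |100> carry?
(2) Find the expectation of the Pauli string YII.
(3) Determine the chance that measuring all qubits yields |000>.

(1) |100> carries amplitude -sqrt(2)*I/2 in the final state. Key observation: steps 3-4 multiply out to the identity, so the circuit reduces to the remaining gates.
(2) In the final state, YII has expectation 1.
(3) Outcome |000> occurs with probability 1/2.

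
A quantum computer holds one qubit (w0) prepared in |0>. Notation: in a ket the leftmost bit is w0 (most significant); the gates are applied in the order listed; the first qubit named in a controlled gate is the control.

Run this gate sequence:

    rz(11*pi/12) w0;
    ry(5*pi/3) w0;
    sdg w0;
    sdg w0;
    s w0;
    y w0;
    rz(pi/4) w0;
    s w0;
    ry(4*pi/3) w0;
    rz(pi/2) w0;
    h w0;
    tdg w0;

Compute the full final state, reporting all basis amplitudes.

The resulting statevector has amplitude (-sqrt(2) + sqrt(6)*exp(3*I*pi/4) + sqrt(6)*I + 3*sqrt(2)*exp(I*pi/4))*exp(I*pi/6)/8 on |0>, -sqrt(6)*exp(5*I*pi/12)/8 - sqrt(6)*exp(2*I*pi/3)/8 + sqrt(2)*exp(11*I*pi/12)/8 + 3*sqrt(2)*exp(I*pi/6)/8 on |1>.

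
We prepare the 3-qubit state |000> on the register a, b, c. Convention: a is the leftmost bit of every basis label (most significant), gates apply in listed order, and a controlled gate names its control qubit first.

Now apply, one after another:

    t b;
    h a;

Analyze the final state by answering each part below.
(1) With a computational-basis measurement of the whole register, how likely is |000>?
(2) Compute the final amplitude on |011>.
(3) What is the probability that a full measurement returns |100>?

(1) Outcome |000> occurs with probability 1/2.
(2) The amplitude on |011> is 0.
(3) The probability of measuring |100> is 1/2.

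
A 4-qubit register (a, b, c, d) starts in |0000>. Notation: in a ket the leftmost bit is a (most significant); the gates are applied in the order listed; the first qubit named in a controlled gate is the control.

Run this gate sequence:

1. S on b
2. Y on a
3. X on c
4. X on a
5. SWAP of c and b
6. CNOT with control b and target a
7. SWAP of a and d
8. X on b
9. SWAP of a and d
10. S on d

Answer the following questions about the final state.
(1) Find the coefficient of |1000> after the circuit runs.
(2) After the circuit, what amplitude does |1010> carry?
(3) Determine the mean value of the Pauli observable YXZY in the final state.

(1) |1000> carries amplitude I in the final state.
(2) The final state's coefficient on |1010> equals 0.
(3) The observable YXZY averages to 0.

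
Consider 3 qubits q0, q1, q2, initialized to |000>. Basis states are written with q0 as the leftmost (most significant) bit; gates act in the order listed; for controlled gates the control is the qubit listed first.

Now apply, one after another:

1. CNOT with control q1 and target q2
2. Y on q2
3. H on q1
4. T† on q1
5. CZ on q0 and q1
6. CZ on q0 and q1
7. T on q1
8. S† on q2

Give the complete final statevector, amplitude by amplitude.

After the circuit, the state carries amplitude sqrt(2)/2 on |001>, sqrt(2)/2 on |011>, and 0 on every other basis state. Key observation: steps 4-7 multiply out to the identity, so the circuit reduces to the remaining gates.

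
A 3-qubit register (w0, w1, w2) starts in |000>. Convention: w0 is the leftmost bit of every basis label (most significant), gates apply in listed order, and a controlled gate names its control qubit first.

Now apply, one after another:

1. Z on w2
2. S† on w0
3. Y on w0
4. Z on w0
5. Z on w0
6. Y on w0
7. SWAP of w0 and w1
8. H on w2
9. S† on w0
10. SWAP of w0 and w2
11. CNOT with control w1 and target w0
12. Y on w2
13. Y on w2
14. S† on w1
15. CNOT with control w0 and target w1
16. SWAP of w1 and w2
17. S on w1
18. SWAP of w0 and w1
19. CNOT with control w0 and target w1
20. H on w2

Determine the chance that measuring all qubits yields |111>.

Outcome |111> occurs with probability 0. Key observation: gates 3-6 undo each other exactly, leaving only the rest of the circuit to track.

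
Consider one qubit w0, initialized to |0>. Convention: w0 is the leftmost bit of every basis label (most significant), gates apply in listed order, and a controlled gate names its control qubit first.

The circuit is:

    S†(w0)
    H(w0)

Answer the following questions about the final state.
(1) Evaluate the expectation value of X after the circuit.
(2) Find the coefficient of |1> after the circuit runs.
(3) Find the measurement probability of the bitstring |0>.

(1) The expectation value of X is 1.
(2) |1> carries amplitude sqrt(2)/2 in the final state.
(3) A full measurement returns |0> with probability 1/2.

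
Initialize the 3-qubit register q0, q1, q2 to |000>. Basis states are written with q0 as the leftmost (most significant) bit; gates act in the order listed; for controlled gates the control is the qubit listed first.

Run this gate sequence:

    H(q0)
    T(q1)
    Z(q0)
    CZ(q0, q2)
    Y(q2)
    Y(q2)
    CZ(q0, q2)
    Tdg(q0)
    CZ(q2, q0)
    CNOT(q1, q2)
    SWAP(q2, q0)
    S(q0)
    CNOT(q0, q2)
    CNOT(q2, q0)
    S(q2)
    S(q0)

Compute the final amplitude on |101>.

|101> carries amplitude -sqrt(2)*exp(3*I*pi/4)/2 in the final state. Key observation: gates 4-7 undo each other exactly, leaving only the rest of the circuit to track.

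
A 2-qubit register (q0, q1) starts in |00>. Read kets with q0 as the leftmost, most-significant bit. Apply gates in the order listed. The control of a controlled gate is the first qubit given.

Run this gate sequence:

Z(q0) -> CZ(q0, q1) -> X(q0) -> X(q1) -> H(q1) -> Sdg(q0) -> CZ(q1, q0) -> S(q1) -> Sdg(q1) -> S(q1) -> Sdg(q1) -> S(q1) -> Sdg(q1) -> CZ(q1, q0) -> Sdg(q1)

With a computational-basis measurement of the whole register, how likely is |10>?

The probability of measuring |10> is 1/2. Key observation: gates 7-14 undo each other exactly, leaving only the rest of the circuit to track.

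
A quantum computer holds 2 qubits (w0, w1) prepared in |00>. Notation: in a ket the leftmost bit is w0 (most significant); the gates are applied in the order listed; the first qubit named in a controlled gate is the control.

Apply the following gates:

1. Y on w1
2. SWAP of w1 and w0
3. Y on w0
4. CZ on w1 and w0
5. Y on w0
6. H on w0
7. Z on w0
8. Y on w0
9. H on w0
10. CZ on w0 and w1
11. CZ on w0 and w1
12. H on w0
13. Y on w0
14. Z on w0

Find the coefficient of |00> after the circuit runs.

The final state's coefficient on |00> equals sqrt(2)*I/2. Key observation: gates 7-14 undo each other exactly, leaving only the rest of the circuit to track.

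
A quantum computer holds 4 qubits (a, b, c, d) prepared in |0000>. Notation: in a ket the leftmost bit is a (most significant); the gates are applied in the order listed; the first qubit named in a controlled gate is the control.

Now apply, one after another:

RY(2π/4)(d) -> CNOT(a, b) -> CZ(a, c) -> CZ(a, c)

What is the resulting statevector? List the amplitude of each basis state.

The final amplitudes are sqrt(2)/2 on |0000>, sqrt(2)/2 on |0001>, and 0 on every other basis state.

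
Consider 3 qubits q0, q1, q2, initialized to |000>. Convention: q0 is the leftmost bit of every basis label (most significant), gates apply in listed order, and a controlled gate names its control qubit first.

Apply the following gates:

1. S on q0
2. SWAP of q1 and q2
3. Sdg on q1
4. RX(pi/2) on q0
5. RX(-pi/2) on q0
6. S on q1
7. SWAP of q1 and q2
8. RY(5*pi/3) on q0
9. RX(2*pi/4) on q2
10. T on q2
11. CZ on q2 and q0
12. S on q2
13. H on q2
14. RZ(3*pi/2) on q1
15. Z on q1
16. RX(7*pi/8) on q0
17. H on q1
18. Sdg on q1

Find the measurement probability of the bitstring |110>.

Outcome |110> occurs with probability -sqrt(12 - 6*sqrt(2))/64 + sqrt(2)/32 + sqrt(sqrt(2) + 2)/32 + sqrt(2*sqrt(2) + 4)/32 + 1/8. Key observation: the block from step 2 through step 7 cancels to the identity and can be dropped.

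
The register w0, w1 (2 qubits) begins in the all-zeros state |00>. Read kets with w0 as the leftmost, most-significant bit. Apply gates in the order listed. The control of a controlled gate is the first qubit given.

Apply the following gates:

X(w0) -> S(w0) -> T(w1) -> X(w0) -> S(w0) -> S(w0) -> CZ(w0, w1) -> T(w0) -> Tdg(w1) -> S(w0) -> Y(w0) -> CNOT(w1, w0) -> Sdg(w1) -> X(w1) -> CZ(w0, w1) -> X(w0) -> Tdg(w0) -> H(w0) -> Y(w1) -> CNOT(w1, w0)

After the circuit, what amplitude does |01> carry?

The amplitude on |01> is 0.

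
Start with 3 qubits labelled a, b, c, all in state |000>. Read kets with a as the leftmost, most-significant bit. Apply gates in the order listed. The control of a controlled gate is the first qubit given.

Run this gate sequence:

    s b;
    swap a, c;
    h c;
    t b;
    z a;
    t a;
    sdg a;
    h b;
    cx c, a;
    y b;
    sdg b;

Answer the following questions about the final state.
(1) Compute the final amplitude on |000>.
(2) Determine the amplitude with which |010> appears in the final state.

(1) The amplitude on |000> is -I/2.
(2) The final state's coefficient on |010> equals 1/2.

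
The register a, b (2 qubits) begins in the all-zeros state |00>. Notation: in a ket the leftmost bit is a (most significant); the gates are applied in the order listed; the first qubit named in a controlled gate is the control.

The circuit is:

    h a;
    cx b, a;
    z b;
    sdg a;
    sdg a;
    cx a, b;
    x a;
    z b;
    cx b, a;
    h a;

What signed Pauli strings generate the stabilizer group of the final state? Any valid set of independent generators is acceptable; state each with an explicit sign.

The stabilizer group can be generated by -XI, +IX, among other valid generating sets.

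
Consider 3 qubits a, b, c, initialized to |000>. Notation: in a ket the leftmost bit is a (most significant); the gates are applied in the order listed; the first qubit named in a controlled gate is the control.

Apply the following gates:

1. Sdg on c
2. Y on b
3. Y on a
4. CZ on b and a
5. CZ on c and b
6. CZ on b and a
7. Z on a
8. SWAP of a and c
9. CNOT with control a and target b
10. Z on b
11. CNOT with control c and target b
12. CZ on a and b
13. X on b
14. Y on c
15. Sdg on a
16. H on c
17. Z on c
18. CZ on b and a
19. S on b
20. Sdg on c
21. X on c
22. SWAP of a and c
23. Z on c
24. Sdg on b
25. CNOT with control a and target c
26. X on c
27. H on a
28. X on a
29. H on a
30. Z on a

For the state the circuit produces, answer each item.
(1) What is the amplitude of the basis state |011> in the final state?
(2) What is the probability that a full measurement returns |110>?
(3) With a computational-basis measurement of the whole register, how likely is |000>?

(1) The amplitude on |011> is -sqrt(2)/2. Key observation: the block from step 27 through step 30 cancels to the identity and can be dropped.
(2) Outcome |110> occurs with probability 1/2.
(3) Outcome |000> occurs with probability 0.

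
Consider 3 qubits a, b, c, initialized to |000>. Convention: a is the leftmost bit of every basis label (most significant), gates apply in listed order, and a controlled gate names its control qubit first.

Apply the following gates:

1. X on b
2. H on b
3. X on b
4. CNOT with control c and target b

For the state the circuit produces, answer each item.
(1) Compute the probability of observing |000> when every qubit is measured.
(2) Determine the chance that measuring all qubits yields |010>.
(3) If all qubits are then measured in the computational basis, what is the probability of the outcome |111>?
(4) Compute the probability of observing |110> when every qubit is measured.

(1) The probability of measuring |000> is 1/2.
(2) A full measurement returns |010> with probability 1/2.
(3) The probability of measuring |111> is 0.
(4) The probability of measuring |110> is 0.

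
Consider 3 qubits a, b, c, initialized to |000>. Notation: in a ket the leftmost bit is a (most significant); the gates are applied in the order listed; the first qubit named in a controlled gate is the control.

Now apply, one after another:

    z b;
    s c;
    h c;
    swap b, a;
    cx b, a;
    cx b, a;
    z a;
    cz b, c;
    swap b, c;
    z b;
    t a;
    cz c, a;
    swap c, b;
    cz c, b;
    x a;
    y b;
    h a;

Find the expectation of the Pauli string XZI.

In the final state, XZI has expectation 1.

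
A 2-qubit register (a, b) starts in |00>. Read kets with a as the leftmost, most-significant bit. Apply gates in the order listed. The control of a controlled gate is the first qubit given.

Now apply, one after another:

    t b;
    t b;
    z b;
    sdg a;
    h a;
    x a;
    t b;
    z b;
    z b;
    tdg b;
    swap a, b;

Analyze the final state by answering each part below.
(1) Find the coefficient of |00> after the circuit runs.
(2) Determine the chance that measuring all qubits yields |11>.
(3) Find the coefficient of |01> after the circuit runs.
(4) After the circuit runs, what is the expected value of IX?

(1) The final state's coefficient on |00> equals sqrt(2)/2. Key observation: steps 7-10 multiply out to the identity, so the circuit reduces to the remaining gates.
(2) The probability of measuring |11> is 0.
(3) |01> carries amplitude sqrt(2)/2 in the final state.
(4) In the final state, IX has expectation 1.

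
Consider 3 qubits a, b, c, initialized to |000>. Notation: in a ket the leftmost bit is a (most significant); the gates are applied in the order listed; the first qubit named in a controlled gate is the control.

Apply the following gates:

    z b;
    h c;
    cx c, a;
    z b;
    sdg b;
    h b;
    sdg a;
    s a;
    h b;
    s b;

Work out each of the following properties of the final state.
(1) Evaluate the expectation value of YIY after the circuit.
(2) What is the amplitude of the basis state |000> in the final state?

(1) The observable YIY averages to -1. Key observation: gates 5-10 undo each other exactly, leaving only the rest of the circuit to track.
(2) The amplitude on |000> is sqrt(2)/2.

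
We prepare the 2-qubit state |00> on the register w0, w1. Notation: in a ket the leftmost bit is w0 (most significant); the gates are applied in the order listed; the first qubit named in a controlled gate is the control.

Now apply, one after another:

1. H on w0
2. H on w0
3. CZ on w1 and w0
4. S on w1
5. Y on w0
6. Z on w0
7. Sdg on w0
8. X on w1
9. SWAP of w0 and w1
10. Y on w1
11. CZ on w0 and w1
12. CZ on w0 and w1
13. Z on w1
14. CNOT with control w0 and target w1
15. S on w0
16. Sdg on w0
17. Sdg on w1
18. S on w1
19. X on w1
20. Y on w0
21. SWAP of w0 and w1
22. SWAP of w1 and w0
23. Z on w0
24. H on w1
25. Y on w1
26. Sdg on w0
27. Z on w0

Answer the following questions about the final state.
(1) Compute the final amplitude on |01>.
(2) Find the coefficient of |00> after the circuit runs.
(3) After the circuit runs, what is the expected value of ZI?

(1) The amplitude on |01> is sqrt(2)*I/2. Key observation: the block from step 15 through step 16 cancels to the identity and can be dropped.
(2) |00> carries amplitude -sqrt(2)*I/2 in the final state.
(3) In the final state, ZI has expectation 1.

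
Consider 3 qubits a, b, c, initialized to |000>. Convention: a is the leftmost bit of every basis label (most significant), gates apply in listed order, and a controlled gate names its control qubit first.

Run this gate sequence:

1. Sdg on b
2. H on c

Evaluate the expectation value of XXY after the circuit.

The observable XXY averages to 0.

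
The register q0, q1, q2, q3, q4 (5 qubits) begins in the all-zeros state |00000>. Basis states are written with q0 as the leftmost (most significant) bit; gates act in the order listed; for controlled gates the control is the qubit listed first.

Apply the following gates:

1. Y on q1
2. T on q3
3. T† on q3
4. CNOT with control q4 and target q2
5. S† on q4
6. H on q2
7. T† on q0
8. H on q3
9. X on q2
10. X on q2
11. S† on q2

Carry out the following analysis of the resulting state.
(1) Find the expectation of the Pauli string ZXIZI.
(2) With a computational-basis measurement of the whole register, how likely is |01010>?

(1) The expectation value of ZXIZI is 0. Key observation: gates 9-10 undo each other exactly, leaving only the rest of the circuit to track.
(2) The probability of measuring |01010> is 1/4.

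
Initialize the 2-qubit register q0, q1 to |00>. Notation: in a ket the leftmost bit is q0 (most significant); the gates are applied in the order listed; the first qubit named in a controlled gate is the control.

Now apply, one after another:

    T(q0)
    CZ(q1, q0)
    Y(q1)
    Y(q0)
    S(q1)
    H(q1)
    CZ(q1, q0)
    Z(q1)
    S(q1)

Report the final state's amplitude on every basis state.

The resulting statevector has amplitude 0 on |00>, 0 on |01>, -sqrt(2)*I/2 on |10>, -sqrt(2)/2 on |11>.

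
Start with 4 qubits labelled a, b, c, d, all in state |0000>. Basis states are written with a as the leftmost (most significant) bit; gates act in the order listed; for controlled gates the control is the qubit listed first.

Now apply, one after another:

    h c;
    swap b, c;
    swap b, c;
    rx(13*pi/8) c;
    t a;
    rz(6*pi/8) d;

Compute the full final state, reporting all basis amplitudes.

The final amplitudes are sqrt(2)*exp(13*I*pi/16)/2 on |0000>, sqrt(2)*exp(13*I*pi/16)/2 on |0010>, and 0 on every other basis state. Key observation: steps 2-3 multiply out to the identity, so the circuit reduces to the remaining gates.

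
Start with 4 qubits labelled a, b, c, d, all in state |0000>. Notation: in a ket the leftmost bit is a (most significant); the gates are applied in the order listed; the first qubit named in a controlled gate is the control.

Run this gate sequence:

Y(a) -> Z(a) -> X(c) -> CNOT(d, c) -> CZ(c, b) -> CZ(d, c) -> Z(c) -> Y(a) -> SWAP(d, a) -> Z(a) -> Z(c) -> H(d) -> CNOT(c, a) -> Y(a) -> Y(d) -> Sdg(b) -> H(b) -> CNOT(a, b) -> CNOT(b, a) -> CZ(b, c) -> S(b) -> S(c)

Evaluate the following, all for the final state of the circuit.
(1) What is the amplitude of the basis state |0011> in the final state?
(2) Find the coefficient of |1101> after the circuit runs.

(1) The final state's coefficient on |0011> equals -I/2.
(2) The final state's coefficient on |1101> equals 0.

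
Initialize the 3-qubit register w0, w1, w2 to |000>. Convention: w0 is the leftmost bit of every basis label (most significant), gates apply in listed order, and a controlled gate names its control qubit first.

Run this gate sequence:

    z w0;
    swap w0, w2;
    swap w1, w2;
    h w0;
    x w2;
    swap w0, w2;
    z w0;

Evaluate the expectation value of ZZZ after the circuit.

The observable ZZZ averages to 0.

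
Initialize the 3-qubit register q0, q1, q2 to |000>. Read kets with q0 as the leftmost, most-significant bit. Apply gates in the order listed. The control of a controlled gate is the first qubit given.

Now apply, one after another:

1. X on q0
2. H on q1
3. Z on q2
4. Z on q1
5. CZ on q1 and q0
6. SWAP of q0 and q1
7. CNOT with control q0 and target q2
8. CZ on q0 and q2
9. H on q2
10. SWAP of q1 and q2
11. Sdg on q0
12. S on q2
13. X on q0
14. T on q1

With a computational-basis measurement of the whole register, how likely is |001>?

Outcome |001> occurs with probability 1/4.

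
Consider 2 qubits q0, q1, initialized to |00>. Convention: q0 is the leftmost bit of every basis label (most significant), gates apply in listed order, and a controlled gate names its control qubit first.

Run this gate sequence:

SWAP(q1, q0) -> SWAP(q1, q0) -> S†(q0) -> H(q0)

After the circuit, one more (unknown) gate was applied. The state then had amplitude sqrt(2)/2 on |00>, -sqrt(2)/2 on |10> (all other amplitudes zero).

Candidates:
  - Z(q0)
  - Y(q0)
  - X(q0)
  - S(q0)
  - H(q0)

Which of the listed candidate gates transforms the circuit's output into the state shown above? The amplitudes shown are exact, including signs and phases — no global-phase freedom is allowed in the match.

The applied gate was Z(q0).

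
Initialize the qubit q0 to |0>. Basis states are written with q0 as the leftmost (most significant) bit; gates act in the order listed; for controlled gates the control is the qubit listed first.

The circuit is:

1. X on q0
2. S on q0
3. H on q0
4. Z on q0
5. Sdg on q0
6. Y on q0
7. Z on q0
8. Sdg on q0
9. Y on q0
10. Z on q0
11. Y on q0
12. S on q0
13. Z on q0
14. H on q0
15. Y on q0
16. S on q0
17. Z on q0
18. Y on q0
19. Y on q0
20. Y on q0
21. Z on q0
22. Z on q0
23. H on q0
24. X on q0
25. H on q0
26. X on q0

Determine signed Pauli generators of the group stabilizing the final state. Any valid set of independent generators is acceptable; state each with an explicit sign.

The final state is stabilized by the group generated by -X; other independent generating sets are equally valid.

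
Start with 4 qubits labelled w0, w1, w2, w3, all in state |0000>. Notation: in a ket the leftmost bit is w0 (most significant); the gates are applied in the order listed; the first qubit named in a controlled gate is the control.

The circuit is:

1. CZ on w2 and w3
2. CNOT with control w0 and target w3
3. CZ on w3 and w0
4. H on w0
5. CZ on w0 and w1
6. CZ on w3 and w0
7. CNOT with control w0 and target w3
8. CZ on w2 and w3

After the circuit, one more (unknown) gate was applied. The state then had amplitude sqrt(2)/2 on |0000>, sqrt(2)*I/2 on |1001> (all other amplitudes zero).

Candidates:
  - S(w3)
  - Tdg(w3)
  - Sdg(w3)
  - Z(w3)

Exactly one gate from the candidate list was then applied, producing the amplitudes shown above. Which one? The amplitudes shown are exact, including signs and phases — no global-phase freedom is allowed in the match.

It was S(w3) that produced the state shown.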